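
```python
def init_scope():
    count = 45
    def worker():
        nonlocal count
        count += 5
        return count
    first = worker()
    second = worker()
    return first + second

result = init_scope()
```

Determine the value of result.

Step 1: count starts at 45.
Step 2: First call: count = 45 + 5 = 50, returns 50.
Step 3: Second call: count = 50 + 5 = 55, returns 55.
Step 4: result = 50 + 55 = 105

The answer is 105.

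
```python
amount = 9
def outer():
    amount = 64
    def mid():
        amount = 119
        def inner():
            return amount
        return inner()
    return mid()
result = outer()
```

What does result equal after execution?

Step 1: Three levels of shadowing: global 9, outer 64, mid 119.
Step 2: inner() finds amount = 119 in enclosing mid() scope.
Step 3: result = 119

The answer is 119.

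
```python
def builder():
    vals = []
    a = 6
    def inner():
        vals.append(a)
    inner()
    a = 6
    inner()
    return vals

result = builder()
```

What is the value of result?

Step 1: a = 6. inner() appends current a to vals.
Step 2: First inner(): appends 6. Then a = 6.
Step 3: Second inner(): appends 6 (closure sees updated a). result = [6, 6]

The answer is [6, 6].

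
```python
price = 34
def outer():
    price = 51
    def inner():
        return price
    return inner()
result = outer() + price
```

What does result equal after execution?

Step 1: Global price = 34. outer() shadows with price = 51.
Step 2: inner() returns enclosing price = 51. outer() = 51.
Step 3: result = 51 + global price (34) = 85

The answer is 85.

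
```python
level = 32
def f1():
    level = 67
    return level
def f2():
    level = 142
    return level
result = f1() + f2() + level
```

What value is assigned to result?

Step 1: Each function shadows global level with its own local.
Step 2: f1() returns 67, f2() returns 142.
Step 3: Global level = 32 is unchanged. result = 67 + 142 + 32 = 241

The answer is 241.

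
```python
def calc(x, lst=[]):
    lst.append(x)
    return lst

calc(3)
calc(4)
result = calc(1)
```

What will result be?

Step 1: Mutable default argument gotcha! The list [] is created once.
Step 2: Each call appends to the SAME list: [3], [3, 4], [3, 4, 1].
Step 3: result = [3, 4, 1]

The answer is [3, 4, 1].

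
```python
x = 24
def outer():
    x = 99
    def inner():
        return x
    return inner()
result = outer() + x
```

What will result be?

Step 1: Global x = 24. outer() shadows with x = 99.
Step 2: inner() returns enclosing x = 99. outer() = 99.
Step 3: result = 99 + global x (24) = 123

The answer is 123.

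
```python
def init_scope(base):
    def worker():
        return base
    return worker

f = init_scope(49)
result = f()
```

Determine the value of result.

Step 1: init_scope(49) creates closure capturing base = 49.
Step 2: f() returns the captured base = 49.
Step 3: result = 49

The answer is 49.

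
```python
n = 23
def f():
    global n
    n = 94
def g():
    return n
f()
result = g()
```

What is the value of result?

Step 1: n = 23.
Step 2: f() sets global n = 94.
Step 3: g() reads global n = 94. result = 94

The answer is 94.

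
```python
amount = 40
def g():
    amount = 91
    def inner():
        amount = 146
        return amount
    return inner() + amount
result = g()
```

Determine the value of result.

Step 1: g() has local amount = 91. inner() has local amount = 146.
Step 2: inner() returns its local amount = 146.
Step 3: g() returns 146 + its own amount (91) = 237

The answer is 237.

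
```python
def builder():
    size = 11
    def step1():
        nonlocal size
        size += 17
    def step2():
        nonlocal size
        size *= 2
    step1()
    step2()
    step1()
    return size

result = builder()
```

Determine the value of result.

Step 1: size = 11.
Step 2: step1(): size = 11 + 17 = 28.
Step 3: step2(): size = 28 * 2 = 56.
Step 4: step1(): size = 56 + 17 = 73. result = 73

The answer is 73.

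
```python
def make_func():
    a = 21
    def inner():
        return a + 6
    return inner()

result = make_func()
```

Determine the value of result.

Step 1: make_func() defines a = 21.
Step 2: inner() reads a = 21 from enclosing scope, returns 21 + 6 = 27.
Step 3: result = 27

The answer is 27.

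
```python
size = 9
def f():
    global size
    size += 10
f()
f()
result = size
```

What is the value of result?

Step 1: size = 9.
Step 2: First f(): size = 9 + 10 = 19.
Step 3: Second f(): size = 19 + 10 = 29. result = 29

The answer is 29.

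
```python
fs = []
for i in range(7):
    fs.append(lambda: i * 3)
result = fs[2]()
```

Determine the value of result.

Step 1: All lambdas reference the same variable i (late binding).
Step 2: After the loop, i = 6. Every lambda returns i * 3.
Step 3: fs[2]() = 6 * 3 = 18

The answer is 18.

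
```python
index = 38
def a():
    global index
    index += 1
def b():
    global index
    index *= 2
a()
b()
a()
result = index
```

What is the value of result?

Step 1: index = 38.
Step 2: a(): index = 38 + 1 = 39.
Step 3: b(): index = 39 * 2 = 78.
Step 4: a(): index = 78 + 1 = 79

The answer is 79.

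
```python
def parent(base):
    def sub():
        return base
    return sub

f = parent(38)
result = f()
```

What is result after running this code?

Step 1: parent(38) creates closure capturing base = 38.
Step 2: f() returns the captured base = 38.
Step 3: result = 38

The answer is 38.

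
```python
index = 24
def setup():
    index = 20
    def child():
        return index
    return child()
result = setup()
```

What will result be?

Step 1: index = 24 globally, but setup() defines index = 20 locally.
Step 2: child() looks up index. Not in local scope, so checks enclosing scope (setup) and finds index = 20.
Step 3: result = 20

The answer is 20.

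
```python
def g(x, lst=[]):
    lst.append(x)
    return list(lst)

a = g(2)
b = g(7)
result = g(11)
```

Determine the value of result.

Step 1: Default list is shared. list() creates copies for return values.
Step 2: Internal list grows: [2] -> [2, 7] -> [2, 7, 11].
Step 3: result = [2, 7, 11]

The answer is [2, 7, 11].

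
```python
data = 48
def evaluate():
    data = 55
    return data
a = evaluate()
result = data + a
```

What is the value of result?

Step 1: Global data = 48. evaluate() returns local data = 55.
Step 2: a = 55. Global data still = 48.
Step 3: result = 48 + 55 = 103

The answer is 103.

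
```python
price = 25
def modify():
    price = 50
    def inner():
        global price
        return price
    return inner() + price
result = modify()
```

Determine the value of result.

Step 1: Global price = 25. modify() shadows with local price = 50.
Step 2: inner() uses global keyword, so inner() returns global price = 25.
Step 3: modify() returns 25 + 50 = 75

The answer is 75.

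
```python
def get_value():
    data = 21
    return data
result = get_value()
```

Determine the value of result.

Step 1: get_value() defines data = 21 in its local scope.
Step 2: return data finds the local variable data = 21.
Step 3: result = 21

The answer is 21.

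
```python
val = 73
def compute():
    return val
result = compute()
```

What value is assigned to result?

Step 1: val = 73 is defined in the global scope.
Step 2: compute() looks up val. No local val exists, so Python checks the global scope via LEGB rule and finds val = 73.
Step 3: result = 73

The answer is 73.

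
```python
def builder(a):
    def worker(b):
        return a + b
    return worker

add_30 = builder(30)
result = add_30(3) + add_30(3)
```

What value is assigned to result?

Step 1: add_30 captures a = 30.
Step 2: add_30(3) = 30 + 3 = 33, called twice.
Step 3: result = 33 + 33 = 66

The answer is 66.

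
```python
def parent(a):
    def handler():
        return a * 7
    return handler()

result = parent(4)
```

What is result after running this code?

Step 1: parent(4) binds parameter a = 4.
Step 2: handler() accesses a = 4 from enclosing scope.
Step 3: result = 4 * 7 = 28

The answer is 28.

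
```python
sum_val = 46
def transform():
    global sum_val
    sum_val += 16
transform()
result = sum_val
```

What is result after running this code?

Step 1: sum_val = 46 globally.
Step 2: transform() modifies global sum_val: sum_val += 16 = 62.
Step 3: result = 62

The answer is 62.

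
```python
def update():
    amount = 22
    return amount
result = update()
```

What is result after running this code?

Step 1: update() defines amount = 22 in its local scope.
Step 2: return amount finds the local variable amount = 22.
Step 3: result = 22

The answer is 22.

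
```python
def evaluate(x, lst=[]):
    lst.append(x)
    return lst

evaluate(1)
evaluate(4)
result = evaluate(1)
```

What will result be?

Step 1: Mutable default argument gotcha! The list [] is created once.
Step 2: Each call appends to the SAME list: [1], [1, 4], [1, 4, 1].
Step 3: result = [1, 4, 1]

The answer is [1, 4, 1].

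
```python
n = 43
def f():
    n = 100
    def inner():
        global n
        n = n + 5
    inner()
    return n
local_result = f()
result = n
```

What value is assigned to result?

Step 1: Global n = 43. f() creates local n = 100.
Step 2: inner() declares global n and adds 5: global n = 43 + 5 = 48.
Step 3: f() returns its local n = 100 (unaffected by inner).
Step 4: result = global n = 48

The answer is 48.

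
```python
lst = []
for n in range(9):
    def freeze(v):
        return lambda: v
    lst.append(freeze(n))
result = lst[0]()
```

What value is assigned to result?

Step 1: freeze(n) creates a new scope capturing v = n at call time.
Step 2: lst[0] = freeze(0), so its lambda captures v = 0.
Step 3: result = 0 (closure factory fixes late binding)

The answer is 0.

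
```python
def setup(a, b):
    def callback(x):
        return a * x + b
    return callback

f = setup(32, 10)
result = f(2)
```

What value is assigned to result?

Step 1: setup(32, 10) captures a = 32, b = 10.
Step 2: f(2) computes 32 * 2 + 10 = 74.
Step 3: result = 74

The answer is 74.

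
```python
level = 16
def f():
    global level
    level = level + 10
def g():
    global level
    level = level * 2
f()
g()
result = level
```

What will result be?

Step 1: level = 16.
Step 2: f() adds 10: level = 16 + 10 = 26.
Step 3: g() doubles: level = 26 * 2 = 52.
Step 4: result = 52

The answer is 52.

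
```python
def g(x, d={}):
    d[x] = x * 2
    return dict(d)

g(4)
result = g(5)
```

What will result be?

Step 1: Mutable default dict is shared across calls.
Step 2: First call adds 4: 8. Second call adds 5: 10.
Step 3: result = {4: 8, 5: 10}

The answer is {4: 8, 5: 10}.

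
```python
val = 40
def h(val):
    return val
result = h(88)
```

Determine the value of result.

Step 1: Global val = 40.
Step 2: h(88) takes parameter val = 88, which shadows the global.
Step 3: result = 88

The answer is 88.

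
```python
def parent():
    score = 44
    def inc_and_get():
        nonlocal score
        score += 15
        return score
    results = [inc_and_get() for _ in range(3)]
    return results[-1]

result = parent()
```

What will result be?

Step 1: score = 44.
Step 2: Three calls to inc_and_get(), each adding 15.
Step 3: Last value = 44 + 15 * 3 = 89

The answer is 89.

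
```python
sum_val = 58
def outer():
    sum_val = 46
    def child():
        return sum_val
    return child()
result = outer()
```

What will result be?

Step 1: sum_val = 58 globally, but outer() defines sum_val = 46 locally.
Step 2: child() looks up sum_val. Not in local scope, so checks enclosing scope (outer) and finds sum_val = 46.
Step 3: result = 46

The answer is 46.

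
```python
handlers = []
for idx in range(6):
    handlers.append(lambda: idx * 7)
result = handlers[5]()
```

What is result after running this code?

Step 1: All lambdas reference the same variable idx (late binding).
Step 2: After the loop, idx = 5. Every lambda returns idx * 7.
Step 3: handlers[5]() = 5 * 7 = 35

The answer is 35.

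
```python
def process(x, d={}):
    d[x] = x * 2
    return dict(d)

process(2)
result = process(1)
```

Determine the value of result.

Step 1: Mutable default dict is shared across calls.
Step 2: First call adds 2: 4. Second call adds 1: 2.
Step 3: result = {2: 4, 1: 2}

The answer is {2: 4, 1: 2}.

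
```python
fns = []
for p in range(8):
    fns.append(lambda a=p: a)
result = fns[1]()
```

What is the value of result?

Step 1: Default argument a=p captures p's value at each iteration.
Step 2: fns[1] captured a = 1 when p was 1.
Step 3: result = 1

The answer is 1.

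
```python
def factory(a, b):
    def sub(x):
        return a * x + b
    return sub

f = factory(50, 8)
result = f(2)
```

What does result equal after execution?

Step 1: factory(50, 8) captures a = 50, b = 8.
Step 2: f(2) computes 50 * 2 + 8 = 108.
Step 3: result = 108

The answer is 108.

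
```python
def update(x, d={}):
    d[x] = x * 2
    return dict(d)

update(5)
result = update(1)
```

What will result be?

Step 1: Mutable default dict is shared across calls.
Step 2: First call adds 5: 10. Second call adds 1: 2.
Step 3: result = {5: 10, 1: 2}

The answer is {5: 10, 1: 2}.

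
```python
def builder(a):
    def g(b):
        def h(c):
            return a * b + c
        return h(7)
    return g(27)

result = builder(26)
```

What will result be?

Step 1: a = 26, b = 27, c = 7.
Step 2: h() computes a * b + c = 26 * 27 + 7 = 709.
Step 3: result = 709

The answer is 709.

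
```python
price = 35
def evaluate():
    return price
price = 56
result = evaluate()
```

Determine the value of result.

Step 1: price is first set to 35, then reassigned to 56.
Step 2: evaluate() is called after the reassignment, so it looks up the current global price = 56.
Step 3: result = 56

The answer is 56.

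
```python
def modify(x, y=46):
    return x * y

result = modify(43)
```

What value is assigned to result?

Step 1: modify(43) uses default y = 46.
Step 2: Returns 43 * 46 = 1978.
Step 3: result = 1978

The answer is 1978.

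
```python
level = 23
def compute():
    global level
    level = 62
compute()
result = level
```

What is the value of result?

Step 1: level = 23 globally.
Step 2: compute() declares global level and sets it to 62.
Step 3: After compute(), global level = 62. result = 62

The answer is 62.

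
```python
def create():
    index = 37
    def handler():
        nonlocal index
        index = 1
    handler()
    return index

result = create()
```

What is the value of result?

Step 1: create() sets index = 37.
Step 2: handler() uses nonlocal to reassign index = 1.
Step 3: result = 1

The answer is 1.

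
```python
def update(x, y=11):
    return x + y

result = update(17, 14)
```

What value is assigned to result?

Step 1: update(17, 14) overrides default y with 14.
Step 2: Returns 17 + 14 = 31.
Step 3: result = 31

The answer is 31.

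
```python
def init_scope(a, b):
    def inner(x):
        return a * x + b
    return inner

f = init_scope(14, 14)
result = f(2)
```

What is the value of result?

Step 1: init_scope(14, 14) captures a = 14, b = 14.
Step 2: f(2) computes 14 * 2 + 14 = 42.
Step 3: result = 42

The answer is 42.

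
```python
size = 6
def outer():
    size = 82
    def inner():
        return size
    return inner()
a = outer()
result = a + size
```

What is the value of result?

Step 1: outer() has local size = 82. inner() reads from enclosing.
Step 2: outer() returns 82. Global size = 6 unchanged.
Step 3: result = 82 + 6 = 88

The answer is 88.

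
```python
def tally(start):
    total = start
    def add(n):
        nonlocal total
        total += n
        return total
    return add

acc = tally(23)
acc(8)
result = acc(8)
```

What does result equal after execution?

Step 1: tally(23) creates closure with total = 23.
Step 2: First acc(8): total = 23 + 8 = 31.
Step 3: Second acc(8): total = 31 + 8 = 39. result = 39

The answer is 39.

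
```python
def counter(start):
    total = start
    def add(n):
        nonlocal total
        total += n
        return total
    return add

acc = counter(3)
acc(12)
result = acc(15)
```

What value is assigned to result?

Step 1: counter(3) creates closure with total = 3.
Step 2: First acc(12): total = 3 + 12 = 15.
Step 3: Second acc(15): total = 15 + 15 = 30. result = 30

The answer is 30.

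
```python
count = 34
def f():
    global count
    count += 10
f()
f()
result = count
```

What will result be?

Step 1: count = 34.
Step 2: First f(): count = 34 + 10 = 44.
Step 3: Second f(): count = 44 + 10 = 54. result = 54

The answer is 54.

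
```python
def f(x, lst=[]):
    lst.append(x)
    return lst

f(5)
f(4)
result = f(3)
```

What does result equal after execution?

Step 1: Mutable default argument gotcha! The list [] is created once.
Step 2: Each call appends to the SAME list: [5], [5, 4], [5, 4, 3].
Step 3: result = [5, 4, 3]

The answer is [5, 4, 3].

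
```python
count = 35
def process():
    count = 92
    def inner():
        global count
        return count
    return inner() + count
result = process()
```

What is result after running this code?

Step 1: Global count = 35. process() shadows with local count = 92.
Step 2: inner() uses global keyword, so inner() returns global count = 35.
Step 3: process() returns 35 + 92 = 127

The answer is 127.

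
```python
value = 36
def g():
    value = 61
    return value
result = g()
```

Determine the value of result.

Step 1: Global value = 36.
Step 2: g() creates local value = 61, shadowing the global.
Step 3: Returns local value = 61. result = 61

The answer is 61.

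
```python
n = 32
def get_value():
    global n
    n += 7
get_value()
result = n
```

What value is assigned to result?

Step 1: n = 32 globally.
Step 2: get_value() modifies global n: n += 7 = 39.
Step 3: result = 39

The answer is 39.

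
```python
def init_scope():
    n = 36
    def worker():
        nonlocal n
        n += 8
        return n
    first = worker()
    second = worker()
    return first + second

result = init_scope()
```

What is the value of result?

Step 1: n starts at 36.
Step 2: First call: n = 36 + 8 = 44, returns 44.
Step 3: Second call: n = 44 + 8 = 52, returns 52.
Step 4: result = 44 + 52 = 96

The answer is 96.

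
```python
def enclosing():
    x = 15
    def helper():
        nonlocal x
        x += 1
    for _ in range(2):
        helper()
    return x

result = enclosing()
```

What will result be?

Step 1: x = 15.
Step 2: helper() is called 2 times in a loop, each adding 1 via nonlocal.
Step 3: x = 15 + 1 * 2 = 17

The answer is 17.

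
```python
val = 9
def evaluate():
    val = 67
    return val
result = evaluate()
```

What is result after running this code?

Step 1: Global val = 9.
Step 2: evaluate() creates local val = 67, shadowing the global.
Step 3: Returns local val = 67. result = 67

The answer is 67.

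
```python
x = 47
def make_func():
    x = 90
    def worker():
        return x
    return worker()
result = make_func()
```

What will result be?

Step 1: x = 47 globally, but make_func() defines x = 90 locally.
Step 2: worker() looks up x. Not in local scope, so checks enclosing scope (make_func) and finds x = 90.
Step 3: result = 90

The answer is 90.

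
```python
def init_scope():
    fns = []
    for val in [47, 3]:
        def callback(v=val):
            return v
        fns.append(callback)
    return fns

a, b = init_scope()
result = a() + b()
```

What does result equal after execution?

Step 1: Default argument v=val captures val at each iteration.
Step 2: a() returns 47 (captured at first iteration), b() returns 3 (captured at second).
Step 3: result = 47 + 3 = 50

The answer is 50.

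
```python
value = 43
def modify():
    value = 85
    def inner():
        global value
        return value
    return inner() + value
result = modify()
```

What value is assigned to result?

Step 1: Global value = 43. modify() shadows with local value = 85.
Step 2: inner() uses global keyword, so inner() returns global value = 43.
Step 3: modify() returns 43 + 85 = 128

The answer is 128.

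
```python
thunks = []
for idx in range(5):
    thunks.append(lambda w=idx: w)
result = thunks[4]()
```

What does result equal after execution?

Step 1: Default argument w=idx captures idx's value at each iteration.
Step 2: thunks[4] captured w = 4 when idx was 4.
Step 3: result = 4

The answer is 4.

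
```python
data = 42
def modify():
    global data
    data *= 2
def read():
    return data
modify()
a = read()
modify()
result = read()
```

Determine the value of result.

Step 1: data = 42.
Step 2: First modify(): data = 42 * 2 = 84.
Step 3: Second modify(): data = 84 * 2 = 168.
Step 4: read() returns 168

The answer is 168.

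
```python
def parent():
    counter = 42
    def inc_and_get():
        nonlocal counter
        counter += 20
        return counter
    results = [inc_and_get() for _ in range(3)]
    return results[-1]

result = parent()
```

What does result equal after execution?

Step 1: counter = 42.
Step 2: Three calls to inc_and_get(), each adding 20.
Step 3: Last value = 42 + 20 * 3 = 102

The answer is 102.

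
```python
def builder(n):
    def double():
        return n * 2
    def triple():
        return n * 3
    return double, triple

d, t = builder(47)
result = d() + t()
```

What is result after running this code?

Step 1: Both closures capture the same n = 47.
Step 2: d() = 47 * 2 = 94, t() = 47 * 3 = 141.
Step 3: result = 94 + 141 = 235

The answer is 235.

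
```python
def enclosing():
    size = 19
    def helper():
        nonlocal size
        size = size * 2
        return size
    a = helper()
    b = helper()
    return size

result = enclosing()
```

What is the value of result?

Step 1: size starts at 19.
Step 2: First helper(): size = 19 * 2 = 38.
Step 3: Second helper(): size = 38 * 2 = 76.
Step 4: result = 76

The answer is 76.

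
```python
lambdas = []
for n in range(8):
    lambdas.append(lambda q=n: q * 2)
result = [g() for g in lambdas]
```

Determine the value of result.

Step 1: Default arg q=n captures n at each iteration.
Step 2: lambdas[k] has q defaulting to k, returns k * 2.
Step 3: result = [0, 2, 4, 6, 8, 10, 12, 14]

The answer is [0, 2, 4, 6, 8, 10, 12, 14].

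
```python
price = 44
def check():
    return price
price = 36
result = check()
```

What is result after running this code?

Step 1: price is first set to 44, then reassigned to 36.
Step 2: check() is called after the reassignment, so it looks up the current global price = 36.
Step 3: result = 36

The answer is 36.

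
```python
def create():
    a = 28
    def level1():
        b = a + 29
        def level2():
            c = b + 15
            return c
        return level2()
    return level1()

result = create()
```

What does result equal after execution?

Step 1: a = 28. b = a + 29 = 57.
Step 2: c = b + 15 = 57 + 15 = 72.
Step 3: result = 72

The answer is 72.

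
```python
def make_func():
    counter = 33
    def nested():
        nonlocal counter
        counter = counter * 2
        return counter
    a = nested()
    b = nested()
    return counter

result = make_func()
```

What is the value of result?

Step 1: counter starts at 33.
Step 2: First nested(): counter = 33 * 2 = 66.
Step 3: Second nested(): counter = 66 * 2 = 132.
Step 4: result = 132

The answer is 132.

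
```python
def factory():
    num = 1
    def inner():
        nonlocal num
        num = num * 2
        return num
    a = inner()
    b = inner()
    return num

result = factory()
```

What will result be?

Step 1: num starts at 1.
Step 2: First inner(): num = 1 * 2 = 2.
Step 3: Second inner(): num = 2 * 2 = 4.
Step 4: result = 4

The answer is 4.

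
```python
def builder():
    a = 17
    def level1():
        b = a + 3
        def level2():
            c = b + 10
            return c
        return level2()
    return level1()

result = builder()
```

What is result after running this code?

Step 1: a = 17. b = a + 3 = 20.
Step 2: c = b + 10 = 20 + 10 = 30.
Step 3: result = 30

The answer is 30.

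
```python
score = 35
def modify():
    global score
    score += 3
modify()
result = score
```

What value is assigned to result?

Step 1: score = 35 globally.
Step 2: modify() modifies global score: score += 3 = 38.
Step 3: result = 38

The answer is 38.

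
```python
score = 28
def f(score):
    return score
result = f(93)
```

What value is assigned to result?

Step 1: Global score = 28.
Step 2: f(93) takes parameter score = 93, which shadows the global.
Step 3: result = 93

The answer is 93.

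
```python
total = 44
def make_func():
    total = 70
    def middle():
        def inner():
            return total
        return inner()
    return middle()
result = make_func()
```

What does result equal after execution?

Step 1: make_func() defines total = 70. middle() and inner() have no local total.
Step 2: inner() checks local (none), enclosing middle() (none), enclosing make_func() and finds total = 70.
Step 3: result = 70

The answer is 70.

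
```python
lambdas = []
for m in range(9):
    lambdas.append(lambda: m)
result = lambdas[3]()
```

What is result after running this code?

Step 1: The loop creates 9 lambdas, all referencing the same variable m.
Step 2: After the loop, m = 8 (final value).
Step 3: lambdas[3]() looks up m at call time and finds 8. This is the late binding gotcha. result = 8

The answer is 8.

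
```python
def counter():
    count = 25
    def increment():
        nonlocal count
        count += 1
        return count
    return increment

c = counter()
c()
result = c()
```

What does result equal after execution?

Step 1: counter() creates closure with count = 25.
Step 2: Each c() call increments count via nonlocal. After 2 calls: 25 + 2 = 27.
Step 3: result = 27

The answer is 27.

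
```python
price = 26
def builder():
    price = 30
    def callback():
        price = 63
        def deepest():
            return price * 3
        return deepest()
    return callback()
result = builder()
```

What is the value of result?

Step 1: deepest() looks up price through LEGB: not local, finds price = 63 in enclosing callback().
Step 2: Returns 63 * 3 = 189.
Step 3: result = 189

The answer is 189.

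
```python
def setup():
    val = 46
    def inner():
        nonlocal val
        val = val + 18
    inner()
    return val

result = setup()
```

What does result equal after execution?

Step 1: setup() sets val = 46.
Step 2: inner() uses nonlocal to modify val in setup's scope: val = 46 + 18 = 64.
Step 3: setup() returns the modified val = 64

The answer is 64.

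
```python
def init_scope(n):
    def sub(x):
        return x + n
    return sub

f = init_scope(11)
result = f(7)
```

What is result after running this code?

Step 1: init_scope(11) creates a closure that captures n = 11.
Step 2: f(7) calls the closure with x = 7, returning 7 + 11 = 18.
Step 3: result = 18

The answer is 18.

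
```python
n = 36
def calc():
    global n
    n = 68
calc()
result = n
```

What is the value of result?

Step 1: n = 36 globally.
Step 2: calc() declares global n and sets it to 68.
Step 3: After calc(), global n = 68. result = 68

The answer is 68.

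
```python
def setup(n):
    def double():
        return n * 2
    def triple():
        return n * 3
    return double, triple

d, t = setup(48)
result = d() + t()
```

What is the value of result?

Step 1: Both closures capture the same n = 48.
Step 2: d() = 48 * 2 = 96, t() = 48 * 3 = 144.
Step 3: result = 96 + 144 = 240

The answer is 240.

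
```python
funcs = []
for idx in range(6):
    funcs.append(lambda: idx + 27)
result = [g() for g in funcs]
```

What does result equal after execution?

Step 1: All lambdas capture idx by reference. After the loop, idx = 5.
Step 2: Each call returns 5 + 27 = 32.
Step 3: result = [32, 32, 32, 32, 32, 32]

The answer is [32, 32, 32, 32, 32, 32].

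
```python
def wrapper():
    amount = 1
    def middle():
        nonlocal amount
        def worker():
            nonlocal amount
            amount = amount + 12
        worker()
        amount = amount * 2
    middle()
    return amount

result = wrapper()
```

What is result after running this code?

Step 1: amount = 1.
Step 2: worker() adds 12: amount = 1 + 12 = 13.
Step 3: middle() doubles: amount = 13 * 2 = 26.
Step 4: result = 26

The answer is 26.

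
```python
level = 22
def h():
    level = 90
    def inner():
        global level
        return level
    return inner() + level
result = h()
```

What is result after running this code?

Step 1: Global level = 22. h() shadows with local level = 90.
Step 2: inner() uses global keyword, so inner() returns global level = 22.
Step 3: h() returns 22 + 90 = 112

The answer is 112.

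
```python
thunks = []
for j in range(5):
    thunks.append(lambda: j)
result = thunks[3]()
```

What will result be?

Step 1: The loop creates 5 lambdas, all referencing the same variable j.
Step 2: After the loop, j = 4 (final value).
Step 3: thunks[3]() looks up j at call time and finds 4. This is the late binding gotcha. result = 4

The answer is 4.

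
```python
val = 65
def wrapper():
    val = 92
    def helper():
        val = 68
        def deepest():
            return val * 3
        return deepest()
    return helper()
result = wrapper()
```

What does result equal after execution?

Step 1: deepest() looks up val through LEGB: not local, finds val = 68 in enclosing helper().
Step 2: Returns 68 * 3 = 204.
Step 3: result = 204

The answer is 204.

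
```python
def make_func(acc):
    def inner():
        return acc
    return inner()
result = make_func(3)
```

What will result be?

Step 1: make_func(3) binds parameter acc = 3.
Step 2: inner() looks up acc in enclosing scope and finds the parameter acc = 3.
Step 3: result = 3

The answer is 3.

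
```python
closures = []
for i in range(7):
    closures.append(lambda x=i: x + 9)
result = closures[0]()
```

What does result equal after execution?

Step 1: Default argument x=i captures i's value at definition time.
Step 2: closures[0] was defined when i = 0, so x defaults to 0.
Step 3: result = 0 + 9 = 9 (default arg fixes the late binding issue)

The answer is 9.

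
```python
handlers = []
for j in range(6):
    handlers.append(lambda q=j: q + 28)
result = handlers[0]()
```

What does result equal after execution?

Step 1: Default argument q=j captures j's value at definition time.
Step 2: handlers[0] was defined when j = 0, so q defaults to 0.
Step 3: result = 0 + 28 = 28 (default arg fixes the late binding issue)

The answer is 28.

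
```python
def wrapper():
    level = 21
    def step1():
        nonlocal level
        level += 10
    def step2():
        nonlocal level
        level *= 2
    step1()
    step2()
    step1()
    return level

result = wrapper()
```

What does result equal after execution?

Step 1: level = 21.
Step 2: step1(): level = 21 + 10 = 31.
Step 3: step2(): level = 31 * 2 = 62.
Step 4: step1(): level = 62 + 10 = 72. result = 72

The answer is 72.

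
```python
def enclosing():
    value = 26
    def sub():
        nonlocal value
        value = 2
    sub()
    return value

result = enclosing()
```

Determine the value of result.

Step 1: enclosing() sets value = 26.
Step 2: sub() uses nonlocal to reassign value = 2.
Step 3: result = 2

The answer is 2.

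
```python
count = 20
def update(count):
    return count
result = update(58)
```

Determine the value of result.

Step 1: Global count = 20.
Step 2: update(58) takes parameter count = 58, which shadows the global.
Step 3: result = 58

The answer is 58.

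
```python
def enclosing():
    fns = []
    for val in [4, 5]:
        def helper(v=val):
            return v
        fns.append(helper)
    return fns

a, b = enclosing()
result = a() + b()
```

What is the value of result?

Step 1: Default argument v=val captures val at each iteration.
Step 2: a() returns 4 (captured at first iteration), b() returns 5 (captured at second).
Step 3: result = 4 + 5 = 9

The answer is 9.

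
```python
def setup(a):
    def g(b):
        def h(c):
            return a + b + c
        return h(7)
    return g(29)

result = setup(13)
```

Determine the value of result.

Step 1: a = 13, b = 29, c = 7 across three nested scopes.
Step 2: h() accesses all three via LEGB rule.
Step 3: result = 13 + 29 + 7 = 49

The answer is 49.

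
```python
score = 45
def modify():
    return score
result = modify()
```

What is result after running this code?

Step 1: score = 45 is defined in the global scope.
Step 2: modify() looks up score. No local score exists, so Python checks the global scope via LEGB rule and finds score = 45.
Step 3: result = 45

The answer is 45.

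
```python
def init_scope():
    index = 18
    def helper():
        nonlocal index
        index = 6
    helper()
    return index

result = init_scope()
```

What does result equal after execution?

Step 1: init_scope() sets index = 18.
Step 2: helper() uses nonlocal to reassign index = 6.
Step 3: result = 6

The answer is 6.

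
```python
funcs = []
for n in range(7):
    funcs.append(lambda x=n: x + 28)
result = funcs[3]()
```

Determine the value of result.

Step 1: Default argument x=n captures n's value at definition time.
Step 2: funcs[3] was defined when n = 3, so x defaults to 3.
Step 3: result = 3 + 28 = 31 (default arg fixes the late binding issue)

The answer is 31.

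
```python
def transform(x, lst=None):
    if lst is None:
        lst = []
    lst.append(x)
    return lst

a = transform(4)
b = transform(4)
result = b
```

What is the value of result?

Step 1: None default with guard creates a NEW list each call.
Step 2: a = [4] (fresh list). b = [4] (another fresh list).
Step 3: result = [4] (this is the fix for mutable default)

The answer is [4].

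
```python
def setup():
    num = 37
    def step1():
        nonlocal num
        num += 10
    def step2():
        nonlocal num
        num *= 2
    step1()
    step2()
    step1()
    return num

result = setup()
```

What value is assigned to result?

Step 1: num = 37.
Step 2: step1(): num = 37 + 10 = 47.
Step 3: step2(): num = 47 * 2 = 94.
Step 4: step1(): num = 94 + 10 = 104. result = 104

The answer is 104.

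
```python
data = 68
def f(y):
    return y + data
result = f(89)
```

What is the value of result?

Step 1: data = 68 is defined globally.
Step 2: f(89) uses parameter y = 89 and looks up data from global scope = 68.
Step 3: result = 89 + 68 = 157

The answer is 157.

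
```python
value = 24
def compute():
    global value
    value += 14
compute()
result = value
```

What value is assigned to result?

Step 1: value = 24 globally.
Step 2: compute() modifies global value: value += 14 = 38.
Step 3: result = 38

The answer is 38.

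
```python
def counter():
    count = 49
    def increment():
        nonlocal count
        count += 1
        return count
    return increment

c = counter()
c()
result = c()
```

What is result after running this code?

Step 1: counter() creates closure with count = 49.
Step 2: Each c() call increments count via nonlocal. After 2 calls: 49 + 2 = 51.
Step 3: result = 51

The answer is 51.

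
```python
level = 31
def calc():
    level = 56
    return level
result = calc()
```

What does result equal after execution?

Step 1: Global level = 31.
Step 2: calc() creates local level = 56, shadowing the global.
Step 3: Returns local level = 56. result = 56

The answer is 56.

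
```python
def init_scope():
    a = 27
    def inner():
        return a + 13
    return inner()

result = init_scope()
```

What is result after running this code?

Step 1: init_scope() defines a = 27.
Step 2: inner() reads a = 27 from enclosing scope, returns 27 + 13 = 40.
Step 3: result = 40

The answer is 40.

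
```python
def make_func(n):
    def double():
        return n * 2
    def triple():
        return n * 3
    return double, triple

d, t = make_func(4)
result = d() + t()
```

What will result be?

Step 1: Both closures capture the same n = 4.
Step 2: d() = 4 * 2 = 8, t() = 4 * 3 = 12.
Step 3: result = 8 + 12 = 20

The answer is 20.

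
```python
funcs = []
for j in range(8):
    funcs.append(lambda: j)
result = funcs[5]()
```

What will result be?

Step 1: The loop creates 8 lambdas, all referencing the same variable j.
Step 2: After the loop, j = 7 (final value).
Step 3: funcs[5]() looks up j at call time and finds 7. This is the late binding gotcha. result = 7

The answer is 7.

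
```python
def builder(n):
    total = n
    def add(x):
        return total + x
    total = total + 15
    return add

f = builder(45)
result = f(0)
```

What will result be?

Step 1: builder(45) sets total = 45, then total = 45 + 15 = 60.
Step 2: Closures capture by reference, so add sees total = 60.
Step 3: f(0) returns 60 + 0 = 60

The answer is 60.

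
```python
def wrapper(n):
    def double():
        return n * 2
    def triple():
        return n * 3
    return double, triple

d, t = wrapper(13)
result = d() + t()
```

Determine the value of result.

Step 1: Both closures capture the same n = 13.
Step 2: d() = 13 * 2 = 26, t() = 13 * 3 = 39.
Step 3: result = 26 + 39 = 65

The answer is 65.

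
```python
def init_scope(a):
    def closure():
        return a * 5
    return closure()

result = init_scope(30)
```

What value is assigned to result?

Step 1: init_scope(30) binds parameter a = 30.
Step 2: closure() accesses a = 30 from enclosing scope.
Step 3: result = 30 * 5 = 150

The answer is 150.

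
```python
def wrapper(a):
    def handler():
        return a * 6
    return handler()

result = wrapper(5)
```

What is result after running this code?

Step 1: wrapper(5) binds parameter a = 5.
Step 2: handler() accesses a = 5 from enclosing scope.
Step 3: result = 5 * 6 = 30

The answer is 30.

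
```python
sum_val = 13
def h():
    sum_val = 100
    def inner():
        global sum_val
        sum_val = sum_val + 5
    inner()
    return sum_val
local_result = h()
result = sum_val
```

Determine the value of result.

Step 1: Global sum_val = 13. h() creates local sum_val = 100.
Step 2: inner() declares global sum_val and adds 5: global sum_val = 13 + 5 = 18.
Step 3: h() returns its local sum_val = 100 (unaffected by inner).
Step 4: result = global sum_val = 18

The answer is 18.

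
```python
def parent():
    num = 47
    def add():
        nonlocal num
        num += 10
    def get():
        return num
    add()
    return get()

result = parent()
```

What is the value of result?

Step 1: num = 47. add() modifies it via nonlocal, get() reads it.
Step 2: add() makes num = 47 + 10 = 57.
Step 3: get() returns 57. result = 57

The answer is 57.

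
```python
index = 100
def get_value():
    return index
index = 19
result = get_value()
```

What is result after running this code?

Step 1: index is first set to 100, then reassigned to 19.
Step 2: get_value() is called after the reassignment, so it looks up the current global index = 19.
Step 3: result = 19

The answer is 19.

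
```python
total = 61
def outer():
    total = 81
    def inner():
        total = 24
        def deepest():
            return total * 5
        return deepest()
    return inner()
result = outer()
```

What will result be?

Step 1: deepest() looks up total through LEGB: not local, finds total = 24 in enclosing inner().
Step 2: Returns 24 * 5 = 120.
Step 3: result = 120

The answer is 120.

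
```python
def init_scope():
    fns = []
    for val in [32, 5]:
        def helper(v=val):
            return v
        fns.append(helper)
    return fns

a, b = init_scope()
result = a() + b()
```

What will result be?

Step 1: Default argument v=val captures val at each iteration.
Step 2: a() returns 32 (captured at first iteration), b() returns 5 (captured at second).
Step 3: result = 32 + 5 = 37

The answer is 37.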